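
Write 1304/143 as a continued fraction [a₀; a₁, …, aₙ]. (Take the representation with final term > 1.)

[9; 8, 2, 2, 3]

1304 = 9×143 + 17
143 = 8×17 + 7
17 = 2×7 + 3
7 = 2×3 + 1
3 = 3×1 + 0  (stop)
So 1304/143 = [9; 8, 2, 2, 3].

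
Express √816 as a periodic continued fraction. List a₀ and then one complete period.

[28; 1, 1, 3, 3, 3, 1, 1, 56]

a₀ = ⌊√816⌋ = 28.
With m₀=0, d₀=1 and mₖ₊₁ = dₖaₖ − mₖ, dₖ₊₁ = (n − mₖ₊₁²)/dₖ, aₖ₊₁ = ⌊(a₀+mₖ₊₁)/dₖ₊₁⌋:
  k=1: m=28, d=32, a=1
  k=2: m=4, d=25, a=1
  k=3: m=21, d=15, a=3
  k=4: m=24, d=16, a=3
  k=5: m=24, d=15, a=3
  k=6: m=21, d=25, a=1
  k=7: m=4, d=32, a=1
  k=8: m=28, d=1, a=56
d=1 and a=2a₀=56 at k=8, so the next step gives (m, d) = (28, 32) again — its k=1 value — and the period has length 8.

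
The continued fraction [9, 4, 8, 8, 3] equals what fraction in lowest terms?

Using pₖ = aₖpₖ₋₁ + pₖ₋₂ and qₖ = aₖqₖ₋₁ + qₖ₋₂:
  k=0: a=9, p=9, q=1
  k=1: a=4, p=37, q=4
  k=2: a=8, p=305, q=33
  k=3: a=8, p=2477, q=268
  k=4: a=3, p=7736, q=837

7736/837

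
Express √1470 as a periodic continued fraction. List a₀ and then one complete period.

a₀ = ⌊√1470⌋ = 38.
With m₀=0, d₀=1 and mₖ₊₁ = dₖaₖ − mₖ, dₖ₊₁ = (n − mₖ₊₁²)/dₖ, aₖ₊₁ = ⌊(a₀+mₖ₊₁)/dₖ₊₁⌋:
  k=1: m=38, d=26, a=2
  k=2: m=14, d=49, a=1
  k=3: m=35, d=5, a=14
  k=4: m=35, d=49, a=1
  k=5: m=14, d=26, a=2
  k=6: m=38, d=1, a=76
d=1 and a=2a₀=76 at k=6, so the next step gives (m, d) = (38, 26) again — its k=1 value — and the period has length 6.

[38; 2, 1, 14, 1, 2, 76]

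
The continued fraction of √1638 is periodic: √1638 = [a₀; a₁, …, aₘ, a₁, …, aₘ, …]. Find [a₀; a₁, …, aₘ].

[40; 2, 8, 2, 80]

a₀ = ⌊√1638⌋ = 40.
With m₀=0, d₀=1 and mₖ₊₁ = dₖaₖ − mₖ, dₖ₊₁ = (n − mₖ₊₁²)/dₖ, aₖ₊₁ = ⌊(a₀+mₖ₊₁)/dₖ₊₁⌋:
  k=1: m=40, d=38, a=2
  k=2: m=36, d=9, a=8
  k=3: m=36, d=38, a=2
  k=4: m=40, d=1, a=80
d=1 and a=2a₀=80 at k=4, so the next step gives (m, d) = (40, 38) again — its k=1 value — and the period has length 4.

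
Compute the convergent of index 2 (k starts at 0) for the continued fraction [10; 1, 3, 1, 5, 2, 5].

43/4

Using pₖ = aₖpₖ₋₁ + pₖ₋₂, qₖ = aₖqₖ₋₁ + qₖ₋₂ (with p₋₁=1, p₋₂=0, q₋₁=0, q₋₂=1):
  k=0: a=10, p=10, q=1
  k=1: a=1, p=11, q=1
  k=2: a=3, p=43, q=4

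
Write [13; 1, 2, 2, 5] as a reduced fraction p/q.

Using pₖ = aₖpₖ₋₁ + pₖ₋₂ and qₖ = aₖqₖ₋₁ + qₖ₋₂:
  k=0: a=13, p=13, q=1
  k=1: a=1, p=14, q=1
  k=2: a=2, p=41, q=3
  k=3: a=2, p=96, q=7
  k=4: a=5, p=521, q=38

521/38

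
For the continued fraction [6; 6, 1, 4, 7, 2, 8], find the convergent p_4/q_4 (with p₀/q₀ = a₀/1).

Using pₖ = aₖpₖ₋₁ + pₖ₋₂, qₖ = aₖqₖ₋₁ + qₖ₋₂ (with p₋₁=1, p₋₂=0, q₋₁=0, q₋₂=1):
  k=0: a=6, p=6, q=1
  k=1: a=6, p=37, q=6
  k=2: a=1, p=43, q=7
  k=3: a=4, p=209, q=34
  k=4: a=7, p=1506, q=245

1506/245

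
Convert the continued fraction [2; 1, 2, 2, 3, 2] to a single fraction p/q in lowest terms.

149/55

Fold from the inside: start with 2/1.
  3 + 1/2 = 7/2
  2 + 2/7 = 16/7
  2 + 7/16 = 39/16
  1 + 16/39 = 55/39
  2 + 39/55 = 149/55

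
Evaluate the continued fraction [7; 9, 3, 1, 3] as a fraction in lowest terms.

988/139

Using pₖ = aₖpₖ₋₁ + pₖ₋₂ and qₖ = aₖqₖ₋₁ + qₖ₋₂:
  k=0: a=7, p=7, q=1
  k=1: a=9, p=64, q=9
  k=2: a=3, p=199, q=28
  k=3: a=1, p=263, q=37
  k=4: a=3, p=988, q=139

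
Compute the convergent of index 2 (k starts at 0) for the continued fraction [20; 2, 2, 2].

Using pₖ = aₖpₖ₋₁ + pₖ₋₂, qₖ = aₖqₖ₋₁ + qₖ₋₂ (with p₋₁=1, p₋₂=0, q₋₁=0, q₋₂=1):
  k=0: a=20, p=20, q=1
  k=1: a=2, p=41, q=2
  k=2: a=2, p=102, q=5

102/5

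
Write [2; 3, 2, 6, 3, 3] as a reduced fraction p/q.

Using pₖ = aₖpₖ₋₁ + pₖ₋₂ and qₖ = aₖqₖ₋₁ + qₖ₋₂:
  k=0: a=2, p=2, q=1
  k=1: a=3, p=7, q=3
  k=2: a=2, p=16, q=7
  k=3: a=6, p=103, q=45
  k=4: a=3, p=325, q=142
  k=5: a=3, p=1078, q=471

1078/471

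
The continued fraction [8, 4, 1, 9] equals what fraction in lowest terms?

Fold from the inside: start with 9/1.
  1 + 1/9 = 10/9
  4 + 9/10 = 49/10
  8 + 10/49 = 402/49

402/49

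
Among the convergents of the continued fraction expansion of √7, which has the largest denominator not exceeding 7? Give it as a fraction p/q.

8/3

√7 = [2; 1, 1, 1, 4, …] (period length 4).
Convergents:
  p_0/q_0 = 2/1
  p_1/q_1 = 3/1
  p_2/q_2 = 5/2
  p_3/q_3 = 8/3
  p_4/q_4 = 37/14
q_3 = 3 ≤ 7 < 14 = q_4, so the answer is 8/3.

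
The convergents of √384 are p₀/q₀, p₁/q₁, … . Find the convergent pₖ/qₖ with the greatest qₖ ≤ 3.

39/2

√384 = [19; 1, 1, 2, 9, 2, 1, 1, 38, …] (period length 8).
Convergents:
  p_0/q_0 = 19/1
  p_1/q_1 = 20/1
  p_2/q_2 = 39/2
  p_3/q_3 = 98/5
q_2 = 2 ≤ 3 < 5 = q_3, so the answer is 39/2.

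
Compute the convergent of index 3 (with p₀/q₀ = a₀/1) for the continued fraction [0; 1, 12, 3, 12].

37/40

Using pₖ = aₖpₖ₋₁ + pₖ₋₂, qₖ = aₖqₖ₋₁ + qₖ₋₂ (with p₋₁=1, p₋₂=0, q₋₁=0, q₋₂=1):
  k=0: a=0, p=0, q=1
  k=1: a=1, p=1, q=1
  k=2: a=12, p=12, q=13
  k=3: a=3, p=37, q=40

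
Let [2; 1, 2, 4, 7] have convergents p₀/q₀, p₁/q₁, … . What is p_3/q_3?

Using pₖ = aₖpₖ₋₁ + pₖ₋₂, qₖ = aₖqₖ₋₁ + qₖ₋₂ (with p₋₁=1, p₋₂=0, q₋₁=0, q₋₂=1):
  k=0: a=2, p=2, q=1
  k=1: a=1, p=3, q=1
  k=2: a=2, p=8, q=3
  k=3: a=4, p=35, q=13

35/13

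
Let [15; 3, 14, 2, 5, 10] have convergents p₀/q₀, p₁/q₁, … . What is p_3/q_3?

Using pₖ = aₖpₖ₋₁ + pₖ₋₂, qₖ = aₖqₖ₋₁ + qₖ₋₂ (with p₋₁=1, p₋₂=0, q₋₁=0, q₋₂=1):
  k=0: a=15, p=15, q=1
  k=1: a=3, p=46, q=3
  k=2: a=14, p=659, q=43
  k=3: a=2, p=1364, q=89

1364/89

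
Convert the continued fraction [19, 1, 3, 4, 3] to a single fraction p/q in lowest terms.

Fold from the inside: start with 3/1.
  4 + 1/3 = 13/3
  3 + 3/13 = 42/13
  1 + 13/42 = 55/42
  19 + 42/55 = 1087/55

1087/55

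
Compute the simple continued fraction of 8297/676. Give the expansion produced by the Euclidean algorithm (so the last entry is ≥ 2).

8297 = 12*676 + 185
676 = 3*185 + 121
185 = 1*121 + 64
121 = 1*64 + 57
64 = 1*57 + 7
57 = 8*7 + 1
7 = 7*1 + 0  (stop)
So 8297/676 = [12; 3, 1, 1, 1, 8, 7].

[12; 3, 1, 1, 1, 8, 7]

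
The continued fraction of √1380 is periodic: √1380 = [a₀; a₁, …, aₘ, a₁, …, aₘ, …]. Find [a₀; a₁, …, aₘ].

[37; 6, 1, 2, 1, 6, 74]

a₀ = ⌊√1380⌋ = 37.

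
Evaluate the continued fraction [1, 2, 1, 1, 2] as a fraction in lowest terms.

Fold from the inside: start with 2/1.
  1 + 1/2 = 3/2
  1 + 2/3 = 5/3
  2 + 3/5 = 13/5
  1 + 5/13 = 18/13

18/13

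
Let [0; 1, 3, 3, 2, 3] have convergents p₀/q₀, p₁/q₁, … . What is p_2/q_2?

Using pₖ = aₖpₖ₋₁ + pₖ₋₂, qₖ = aₖqₖ₋₁ + qₖ₋₂ (with p₋₁=1, p₋₂=0, q₋₁=0, q₋₂=1):
  k=0: a=0, p=0, q=1
  k=1: a=1, p=1, q=1
  k=2: a=3, p=3, q=4

3/4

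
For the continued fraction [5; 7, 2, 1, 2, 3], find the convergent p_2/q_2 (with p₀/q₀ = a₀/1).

Using pₖ = aₖpₖ₋₁ + pₖ₋₂, qₖ = aₖqₖ₋₁ + qₖ₋₂ (with p₋₁=1, p₋₂=0, q₋₁=0, q₋₂=1):
  k=0: a=5, p=5, q=1
  k=1: a=7, p=36, q=7
  k=2: a=2, p=77, q=15

77/15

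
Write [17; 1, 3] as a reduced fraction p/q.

71/4

Using pₖ = aₖpₖ₋₁ + pₖ₋₂ and qₖ = aₖqₖ₋₁ + qₖ₋₂:
  k=0: a=17, p=17, q=1
  k=1: a=1, p=18, q=1
  k=2: a=3, p=71, q=4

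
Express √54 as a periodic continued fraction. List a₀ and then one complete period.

[7; 2, 1, 6, 1, 2, 14]

a₀ = ⌊√54⌋ = 7.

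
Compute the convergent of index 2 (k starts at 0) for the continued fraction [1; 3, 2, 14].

Using pₖ = aₖpₖ₋₁ + pₖ₋₂, qₖ = aₖqₖ₋₁ + qₖ₋₂ (with p₋₁=1, p₋₂=0, q₋₁=0, q₋₂=1):
  k=0: a=1, p=1, q=1
  k=1: a=3, p=4, q=3
  k=2: a=2, p=9, q=7

9/7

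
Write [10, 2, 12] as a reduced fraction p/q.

Fold from the inside: start with 12/1.
  2 + 1/12 = 25/12
  10 + 12/25 = 262/25

262/25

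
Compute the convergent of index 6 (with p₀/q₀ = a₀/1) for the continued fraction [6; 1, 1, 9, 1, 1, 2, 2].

659/101

Using pₖ = aₖpₖ₋₁ + pₖ₋₂, qₖ = aₖqₖ₋₁ + qₖ₋₂ (with p₋₁=1, p₋₂=0, q₋₁=0, q₋₂=1):
  k=0: a=6, p=6, q=1
  k=1: a=1, p=7, q=1
  k=2: a=1, p=13, q=2
  k=3: a=9, p=124, q=19
  k=4: a=1, p=137, q=21
  k=5: a=1, p=261, q=40
  k=6: a=2, p=659, q=101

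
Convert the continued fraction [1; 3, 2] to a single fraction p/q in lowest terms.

9/7

Fold from the inside: start with 2/1.
  3 + 1/2 = 7/2
  1 + 2/7 = 9/7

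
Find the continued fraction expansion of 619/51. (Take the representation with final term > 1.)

[12; 7, 3, 2]

619 = 12*51 + 7
51 = 7*7 + 2
7 = 3*2 + 1
2 = 2*1 + 0  (stop)
So 619/51 = [12; 7, 3, 2].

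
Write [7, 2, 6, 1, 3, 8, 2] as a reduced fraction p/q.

7585/1016

Fold from the inside: start with 2/1.
  8 + 1/2 = 17/2
  3 + 2/17 = 53/17
  1 + 17/53 = 70/53
  6 + 53/70 = 473/70
  2 + 70/473 = 1016/473
  7 + 473/1016 = 7585/1016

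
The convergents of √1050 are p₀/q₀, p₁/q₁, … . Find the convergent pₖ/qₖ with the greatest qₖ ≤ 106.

√1050 = [32; 2, 2, 10, 2, 2, 64, …] (period length 6).
Convergents:
  p_0/q_0 = 32/1
  p_1/q_1 = 65/2
  p_2/q_2 = 162/5
  p_3/q_3 = 1685/52
  p_4/q_4 = 3532/109
q_3 = 52 ≤ 106 < 109 = q_4, so the answer is 1685/52.

1685/52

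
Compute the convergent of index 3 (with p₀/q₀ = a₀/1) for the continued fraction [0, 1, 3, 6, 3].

Using pₖ = aₖpₖ₋₁ + pₖ₋₂, qₖ = aₖqₖ₋₁ + qₖ₋₂ (with p₋₁=1, p₋₂=0, q₋₁=0, q₋₂=1):
  k=0: a=0, p=0, q=1
  k=1: a=1, p=1, q=1
  k=2: a=3, p=3, q=4
  k=3: a=6, p=19, q=25

19/25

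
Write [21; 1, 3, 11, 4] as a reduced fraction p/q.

Using pₖ = aₖpₖ₋₁ + pₖ₋₂ and qₖ = aₖqₖ₋₁ + qₖ₋₂:
  k=0: a=21, p=21, q=1
  k=1: a=1, p=22, q=1
  k=2: a=3, p=87, q=4
  k=3: a=11, p=979, q=45
  k=4: a=4, p=4003, q=184

4003/184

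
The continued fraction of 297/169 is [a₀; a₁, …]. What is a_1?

1

297 = 1·169 + 128   →  a_0 = 1
169 = 1·128 + 41   →  a_1 = 1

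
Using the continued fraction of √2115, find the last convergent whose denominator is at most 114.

√2115 = [45; 1, 90, …] (period length 2).
Convergents:
  p_0/q_0 = 45/1
  p_1/q_1 = 46/1
  p_2/q_2 = 4185/91
  p_3/q_3 = 4231/92
  p_4/q_4 = 384975/8371
q_3 = 92 ≤ 114 < 8371 = q_4, so the answer is 4231/92.

4231/92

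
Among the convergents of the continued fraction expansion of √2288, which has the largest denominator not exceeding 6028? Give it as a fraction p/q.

√2288 = [47; 1, 4, 1, 94, …] (period length 4).
Convergents:
  p_0/q_0 = 47/1
  p_1/q_1 = 48/1
  p_2/q_2 = 239/5
  p_3/q_3 = 287/6
  p_4/q_4 = 27217/569
  p_5/q_5 = 27504/575
  p_6/q_6 = 137233/2869
  p_7/q_7 = 164737/3444
  p_8/q_8 = 15622511/326605
q_7 = 3444 ≤ 6028 < 326605 = q_8, so the answer is 164737/3444.

164737/3444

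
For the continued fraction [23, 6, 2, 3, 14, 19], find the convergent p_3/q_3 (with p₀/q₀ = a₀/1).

1042/45

Using pₖ = aₖpₖ₋₁ + pₖ₋₂, qₖ = aₖqₖ₋₁ + qₖ₋₂ (with p₋₁=1, p₋₂=0, q₋₁=0, q₋₂=1):
  k=0: a=23, p=23, q=1
  k=1: a=6, p=139, q=6
  k=2: a=2, p=301, q=13
  k=3: a=3, p=1042, q=45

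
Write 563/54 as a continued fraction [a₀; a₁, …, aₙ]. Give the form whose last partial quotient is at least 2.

[10; 2, 2, 1, 7]

563 = 10*54 + 23
54 = 2*23 + 8
23 = 2*8 + 7
8 = 1*7 + 1
7 = 7*1 + 0  (stop)
So 563/54 = [10; 2, 2, 1, 7].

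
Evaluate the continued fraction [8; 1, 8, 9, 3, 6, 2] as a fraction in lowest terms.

30929/3479

Using pₖ = aₖpₖ₋₁ + pₖ₋₂ and qₖ = aₖqₖ₋₁ + qₖ₋₂:
  k=0: a=8, p=8, q=1
  k=1: a=1, p=9, q=1
  k=2: a=8, p=80, q=9
  k=3: a=9, p=729, q=82
  k=4: a=3, p=2267, q=255
  k=5: a=6, p=14331, q=1612
  k=6: a=2, p=30929, q=3479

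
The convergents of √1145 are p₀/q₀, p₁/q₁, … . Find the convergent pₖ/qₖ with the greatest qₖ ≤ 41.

1252/37

√1145 = [33; 1, 5, 5, 1, 66, …] (period length 5).
Convergents:
  p_0/q_0 = 33/1
  p_1/q_1 = 34/1
  p_2/q_2 = 203/6
  p_3/q_3 = 1049/31
  p_4/q_4 = 1252/37
  p_5/q_5 = 83681/2473
q_4 = 37 ≤ 41 < 2473 = q_5, so the answer is 1252/37.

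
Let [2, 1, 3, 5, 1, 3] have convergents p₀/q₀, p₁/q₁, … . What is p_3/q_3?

Using pₖ = aₖpₖ₋₁ + pₖ₋₂, qₖ = aₖqₖ₋₁ + qₖ₋₂ (with p₋₁=1, p₋₂=0, q₋₁=0, q₋₂=1):
  k=0: a=2, p=2, q=1
  k=1: a=1, p=3, q=1
  k=2: a=3, p=11, q=4
  k=3: a=5, p=58, q=21

58/21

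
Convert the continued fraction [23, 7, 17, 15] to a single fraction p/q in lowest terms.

Fold from the inside: start with 15/1.
  17 + 1/15 = 256/15
  7 + 15/256 = 1807/256
  23 + 256/1807 = 41817/1807

41817/1807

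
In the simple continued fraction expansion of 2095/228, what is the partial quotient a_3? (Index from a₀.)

2095 = 9·228 + 43   →  a_0 = 9
228 = 5·43 + 13   →  a_1 = 5
43 = 3·13 + 4   →  a_2 = 3
13 = 3·4 + 1   →  a_3 = 3

3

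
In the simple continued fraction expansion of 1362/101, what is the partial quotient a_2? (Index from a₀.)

1362 = 13·101 + 49   →  a_0 = 13
101 = 2·49 + 3   →  a_1 = 2
49 = 16·3 + 1   →  a_2 = 16

16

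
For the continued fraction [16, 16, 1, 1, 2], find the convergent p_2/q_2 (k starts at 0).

273/17

Using pₖ = aₖpₖ₋₁ + pₖ₋₂, qₖ = aₖqₖ₋₁ + qₖ₋₂ (with p₋₁=1, p₋₂=0, q₋₁=0, q₋₂=1):
  k=0: a=16, p=16, q=1
  k=1: a=16, p=257, q=16
  k=2: a=1, p=273, q=17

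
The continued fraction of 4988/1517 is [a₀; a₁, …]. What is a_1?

4988 = 3·1517 + 437   →  a_0 = 3
1517 = 3·437 + 206   →  a_1 = 3

3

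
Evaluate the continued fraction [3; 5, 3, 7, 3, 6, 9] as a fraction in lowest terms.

67707/21238

Using pₖ = aₖpₖ₋₁ + pₖ₋₂ and qₖ = aₖqₖ₋₁ + qₖ₋₂:
  k=0: a=3, p=3, q=1
  k=1: a=5, p=16, q=5
  k=2: a=3, p=51, q=16
  k=3: a=7, p=373, q=117
  k=4: a=3, p=1170, q=367
  k=5: a=6, p=7393, q=2319
  k=6: a=9, p=67707, q=21238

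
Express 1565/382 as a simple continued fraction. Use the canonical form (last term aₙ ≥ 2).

1565 = 4·382 + 37
382 = 10·37 + 12
37 = 3·12 + 1
12 = 12·1 + 0  (stop)
So 1565/382 = [4; 10, 3, 12].

[4; 10, 3, 12]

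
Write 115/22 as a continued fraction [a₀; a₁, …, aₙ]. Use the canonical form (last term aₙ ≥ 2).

[5; 4, 2, 2]

115 = 5·22 + 5
22 = 4·5 + 2
5 = 2·2 + 1
2 = 2·1 + 0  (stop)
So 115/22 = [5; 4, 2, 2].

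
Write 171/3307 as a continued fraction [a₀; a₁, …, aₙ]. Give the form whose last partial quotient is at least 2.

[0; 19, 2, 1, 18, 3]

171 = 0×3307 + 171
3307 = 19×171 + 58
171 = 2×58 + 55
58 = 1×55 + 3
55 = 18×3 + 1
3 = 3×1 + 0  (stop)
So 171/3307 = [0; 19, 2, 1, 18, 3].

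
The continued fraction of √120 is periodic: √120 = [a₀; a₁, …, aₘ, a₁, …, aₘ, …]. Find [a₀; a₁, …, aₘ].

[10; 1, 20]

a₀ = ⌊√120⌋ = 10.
With m₀=0, d₀=1 and mₖ₊₁ = dₖaₖ − mₖ, dₖ₊₁ = (n − mₖ₊₁²)/dₖ, aₖ₊₁ = ⌊(a₀+mₖ₊₁)/dₖ₊₁⌋:
  k=1: m=10, d=20, a=1
  k=2: m=10, d=1, a=20
d=1 and a=2a₀=20 at k=2, so the next step gives (m, d) = (10, 20) again — its k=1 value — and the period has length 2.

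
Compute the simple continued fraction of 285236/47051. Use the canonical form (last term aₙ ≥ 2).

285236 = 6·47051 + 2930
47051 = 16·2930 + 171
2930 = 17·171 + 23
171 = 7·23 + 10
23 = 2·10 + 3
10 = 3·3 + 1
3 = 3·1 + 0  (stop)
So 285236/47051 = [6; 16, 17, 7, 2, 3, 3].

[6; 16, 17, 7, 2, 3, 3]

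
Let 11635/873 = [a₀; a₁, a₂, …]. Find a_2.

19

11635 = 13·873 + 286   →  a_0 = 13
873 = 3·286 + 15   →  a_1 = 3
286 = 19·15 + 1   →  a_2 = 19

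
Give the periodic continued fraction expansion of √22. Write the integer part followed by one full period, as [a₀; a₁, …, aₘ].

a₀ = ⌊√22⌋ = 4.
With m₀=0, d₀=1 and mₖ₊₁ = dₖaₖ − mₖ, dₖ₊₁ = (n − mₖ₊₁²)/dₖ, aₖ₊₁ = ⌊(a₀+mₖ₊₁)/dₖ₊₁⌋:
  k=1: m=4, d=6, a=1
  k=2: m=2, d=3, a=2
  k=3: m=4, d=2, a=4
  k=4: m=4, d=3, a=2
  k=5: m=2, d=6, a=1
  k=6: m=4, d=1, a=8
d=1 and a=2a₀=8 at k=6, so the next step gives (m, d) = (4, 6) again — its k=1 value — and the period has length 6.

[4; 1, 2, 4, 2, 1, 8]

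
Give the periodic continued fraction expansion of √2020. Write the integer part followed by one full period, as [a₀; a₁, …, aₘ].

[44; 1, 16, 1, 88]

a₀ = ⌊√2020⌋ = 44.
With m₀=0, d₀=1 and mₖ₊₁ = dₖaₖ − mₖ, dₖ₊₁ = (n − mₖ₊₁²)/dₖ, aₖ₊₁ = ⌊(a₀+mₖ₊₁)/dₖ₊₁⌋:
  k=1: m=44, d=84, a=1
  k=2: m=40, d=5, a=16
  k=3: m=40, d=84, a=1
  k=4: m=44, d=1, a=88
d=1 and a=2a₀=88 at k=4, so the next step gives (m, d) = (44, 84) again — its k=1 value — and the period has length 4.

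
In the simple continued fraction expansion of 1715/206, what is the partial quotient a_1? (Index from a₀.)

3

1715 = 8·206 + 67   →  a_0 = 8
206 = 3·67 + 5   →  a_1 = 3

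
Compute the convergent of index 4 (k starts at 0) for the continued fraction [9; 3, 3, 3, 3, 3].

Using pₖ = aₖpₖ₋₁ + pₖ₋₂, qₖ = aₖqₖ₋₁ + qₖ₋₂ (with p₋₁=1, p₋₂=0, q₋₁=0, q₋₂=1):
  k=0: a=9, p=9, q=1
  k=1: a=3, p=28, q=3
  k=2: a=3, p=93, q=10
  k=3: a=3, p=307, q=33
  k=4: a=3, p=1014, q=109

1014/109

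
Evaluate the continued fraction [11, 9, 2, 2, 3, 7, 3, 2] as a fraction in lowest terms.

94281/8489

Fold from the inside: start with 2/1.
  3 + 1/2 = 7/2
  7 + 2/7 = 51/7
  3 + 7/51 = 160/51
  2 + 51/160 = 371/160
  2 + 160/371 = 902/371
  9 + 371/902 = 8489/902
  11 + 902/8489 = 94281/8489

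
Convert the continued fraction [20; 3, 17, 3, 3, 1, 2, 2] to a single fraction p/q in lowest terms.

Fold from the inside: start with 2/1.
  2 + 1/2 = 5/2
  1 + 2/5 = 7/5
  3 + 5/7 = 26/7
  3 + 7/26 = 85/26
  17 + 26/85 = 1471/85
  3 + 85/1471 = 4498/1471
  20 + 1471/4498 = 91431/4498

91431/4498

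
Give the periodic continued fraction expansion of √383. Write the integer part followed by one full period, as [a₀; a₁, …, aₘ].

a₀ = ⌊√383⌋ = 19.
With m₀=0, d₀=1 and mₖ₊₁ = dₖaₖ − mₖ, dₖ₊₁ = (n − mₖ₊₁²)/dₖ, aₖ₊₁ = ⌊(a₀+mₖ₊₁)/dₖ₊₁⌋:
  k=1: m=19, d=22, a=1
  k=2: m=3, d=17, a=1
  k=3: m=14, d=11, a=3
  k=4: m=19, d=2, a=19
  k=5: m=19, d=11, a=3
  k=6: m=14, d=17, a=1
  k=7: m=3, d=22, a=1
  k=8: m=19, d=1, a=38
d=1 and a=2a₀=38 at k=8, so the next step gives (m, d) = (19, 22) again — its k=1 value — and the period has length 8.

[19; 1, 1, 3, 19, 3, 1, 1, 38]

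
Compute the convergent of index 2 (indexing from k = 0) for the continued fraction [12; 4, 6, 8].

306/25

Using pₖ = aₖpₖ₋₁ + pₖ₋₂, qₖ = aₖqₖ₋₁ + qₖ₋₂ (with p₋₁=1, p₋₂=0, q₋₁=0, q₋₂=1):
  k=0: a=12, p=12, q=1
  k=1: a=4, p=49, q=4
  k=2: a=6, p=306, q=25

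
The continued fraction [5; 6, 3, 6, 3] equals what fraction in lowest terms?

1955/379

Using pₖ = aₖpₖ₋₁ + pₖ₋₂ and qₖ = aₖqₖ₋₁ + qₖ₋₂:
  k=0: a=5, p=5, q=1
  k=1: a=6, p=31, q=6
  k=2: a=3, p=98, q=19
  k=3: a=6, p=619, q=120
  k=4: a=3, p=1955, q=379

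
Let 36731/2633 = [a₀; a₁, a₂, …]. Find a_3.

36731 = 13·2633 + 2502   →  a_0 = 13
2633 = 1·2502 + 131   →  a_1 = 1
2502 = 19·131 + 13   →  a_2 = 19
131 = 10·13 + 1   →  a_3 = 10

10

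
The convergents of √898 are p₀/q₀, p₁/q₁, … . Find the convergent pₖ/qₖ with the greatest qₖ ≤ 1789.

√898 = [29; 1, 28, 1, 58, …] (period length 4).
Convergents:
  p_0/q_0 = 29/1
  p_1/q_1 = 30/1
  p_2/q_2 = 869/29
  p_3/q_3 = 899/30
  p_4/q_4 = 53011/1769
  p_5/q_5 = 53910/1799
q_4 = 1769 ≤ 1789 < 1799 = q_5, so the answer is 53011/1769.

53011/1769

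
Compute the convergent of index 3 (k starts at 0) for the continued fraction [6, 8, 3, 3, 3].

508/83

Using pₖ = aₖpₖ₋₁ + pₖ₋₂, qₖ = aₖqₖ₋₁ + qₖ₋₂ (with p₋₁=1, p₋₂=0, q₋₁=0, q₋₂=1):
  k=0: a=6, p=6, q=1
  k=1: a=8, p=49, q=8
  k=2: a=3, p=153, q=25
  k=3: a=3, p=508, q=83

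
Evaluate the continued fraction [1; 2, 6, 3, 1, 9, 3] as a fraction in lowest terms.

Fold from the inside: start with 3/1.
  9 + 1/3 = 28/3
  1 + 3/28 = 31/28
  3 + 28/31 = 121/31
  6 + 31/121 = 757/121
  2 + 121/757 = 1635/757
  1 + 757/1635 = 2392/1635

2392/1635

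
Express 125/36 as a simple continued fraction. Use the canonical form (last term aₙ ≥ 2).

125 = 3·36 + 17
36 = 2·17 + 2
17 = 8·2 + 1
2 = 2·1 + 0  (stop)
So 125/36 = [3; 2, 8, 2].

[3; 2, 8, 2]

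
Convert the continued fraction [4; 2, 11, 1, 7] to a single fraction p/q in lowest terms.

Fold from the inside: start with 7/1.
  1 + 1/7 = 8/7
  11 + 7/8 = 95/8
  2 + 8/95 = 198/95
  4 + 95/198 = 887/198

887/198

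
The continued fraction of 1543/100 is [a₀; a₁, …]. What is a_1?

1543 = 15·100 + 43   →  a_0 = 15
100 = 2·43 + 14   →  a_1 = 2

2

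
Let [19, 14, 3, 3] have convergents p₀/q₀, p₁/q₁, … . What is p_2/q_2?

820/43

Using pₖ = aₖpₖ₋₁ + pₖ₋₂, qₖ = aₖqₖ₋₁ + qₖ₋₂ (with p₋₁=1, p₋₂=0, q₋₁=0, q₋₂=1):
  k=0: a=19, p=19, q=1
  k=1: a=14, p=267, q=14
  k=2: a=3, p=820, q=43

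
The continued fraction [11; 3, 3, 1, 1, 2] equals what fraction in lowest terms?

667/59

Fold from the inside: start with 2/1.
  1 + 1/2 = 3/2
  1 + 2/3 = 5/3
  3 + 3/5 = 18/5
  3 + 5/18 = 59/18
  11 + 18/59 = 667/59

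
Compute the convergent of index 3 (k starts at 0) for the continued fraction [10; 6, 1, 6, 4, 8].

487/48

Using pₖ = aₖpₖ₋₁ + pₖ₋₂, qₖ = aₖqₖ₋₁ + qₖ₋₂ (with p₋₁=1, p₋₂=0, q₋₁=0, q₋₂=1):
  k=0: a=10, p=10, q=1
  k=1: a=6, p=61, q=6
  k=2: a=1, p=71, q=7
  k=3: a=6, p=487, q=48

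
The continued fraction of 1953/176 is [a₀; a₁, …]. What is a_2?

1953 = 11·176 + 17   →  a_0 = 11
176 = 10·17 + 6   →  a_1 = 10
17 = 2·6 + 5   →  a_2 = 2

2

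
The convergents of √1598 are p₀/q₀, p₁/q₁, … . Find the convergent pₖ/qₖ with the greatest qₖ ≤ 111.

√1598 = [39; 1, 38, 1, 78, …] (period length 4).
Convergents:
  p_0/q_0 = 39/1
  p_1/q_1 = 40/1
  p_2/q_2 = 1559/39
  p_3/q_3 = 1599/40
  p_4/q_4 = 126281/3159
q_3 = 40 ≤ 111 < 3159 = q_4, so the answer is 1599/40.

1599/40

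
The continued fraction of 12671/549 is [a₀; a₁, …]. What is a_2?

2

12671 = 23·549 + 44   →  a_0 = 23
549 = 12·44 + 21   →  a_1 = 12
44 = 2·21 + 2   →  a_2 = 2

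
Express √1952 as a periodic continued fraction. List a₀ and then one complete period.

[44; 5, 1, 1, 21, 1, 1, 5, 88]

a₀ = ⌊√1952⌋ = 44.
With m₀=0, d₀=1 and mₖ₊₁ = dₖaₖ − mₖ, dₖ₊₁ = (n − mₖ₊₁²)/dₖ, aₖ₊₁ = ⌊(a₀+mₖ₊₁)/dₖ₊₁⌋:
  k=1: m=44, d=16, a=5
  k=2: m=36, d=41, a=1
  k=3: m=5, d=47, a=1
  k=4: m=42, d=4, a=21
  k=5: m=42, d=47, a=1
  k=6: m=5, d=41, a=1
  k=7: m=36, d=16, a=5
  k=8: m=44, d=1, a=88
d=1 and a=2a₀=88 at k=8, so the next step gives (m, d) = (44, 16) again — its k=1 value — and the period has length 8.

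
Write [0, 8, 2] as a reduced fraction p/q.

2/17

Using pₖ = aₖpₖ₋₁ + pₖ₋₂ and qₖ = aₖqₖ₋₁ + qₖ₋₂:
  k=0: a=0, p=0, q=1
  k=1: a=8, p=1, q=8
  k=2: a=2, p=2, q=17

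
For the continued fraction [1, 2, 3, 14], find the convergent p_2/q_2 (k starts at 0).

10/7

Using pₖ = aₖpₖ₋₁ + pₖ₋₂, qₖ = aₖqₖ₋₁ + qₖ₋₂ (with p₋₁=1, p₋₂=0, q₋₁=0, q₋₂=1):
  k=0: a=1, p=1, q=1
  k=1: a=2, p=3, q=2
  k=2: a=3, p=10, q=7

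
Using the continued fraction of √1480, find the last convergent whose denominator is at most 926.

√1480 = [38; 2, 8, 19, 8, 2, 76, …] (period length 6).
Convergents:
  p_0/q_0 = 38/1
  p_1/q_1 = 77/2
  p_2/q_2 = 654/17
  p_3/q_3 = 12503/325
  p_4/q_4 = 100678/2617
q_3 = 325 ≤ 926 < 2617 = q_4, so the answer is 12503/325.

12503/325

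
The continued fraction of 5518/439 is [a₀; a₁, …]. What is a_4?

10

5518 = 12·439 + 250   →  a_0 = 12
439 = 1·250 + 189   →  a_1 = 1
250 = 1·189 + 61   →  a_2 = 1
189 = 3·61 + 6   →  a_3 = 3
61 = 10·6 + 1   →  a_4 = 10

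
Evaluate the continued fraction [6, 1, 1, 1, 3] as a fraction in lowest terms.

Using pₖ = aₖpₖ₋₁ + pₖ₋₂ and qₖ = aₖqₖ₋₁ + qₖ₋₂:
  k=0: a=6, p=6, q=1
  k=1: a=1, p=7, q=1
  k=2: a=1, p=13, q=2
  k=3: a=1, p=20, q=3
  k=4: a=3, p=73, q=11

73/11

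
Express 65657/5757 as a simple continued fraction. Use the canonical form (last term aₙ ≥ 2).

65657 = 11*5757 + 2330
5757 = 2*2330 + 1097
2330 = 2*1097 + 136
1097 = 8*136 + 9
136 = 15*9 + 1
9 = 9*1 + 0  (stop)
So 65657/5757 = [11; 2, 2, 8, 15, 9].

[11; 2, 2, 8, 15, 9]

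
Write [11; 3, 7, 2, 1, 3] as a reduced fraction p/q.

2875/254

Fold from the inside: start with 3/1.
  1 + 1/3 = 4/3
  2 + 3/4 = 11/4
  7 + 4/11 = 81/11
  3 + 11/81 = 254/81
  11 + 81/254 = 2875/254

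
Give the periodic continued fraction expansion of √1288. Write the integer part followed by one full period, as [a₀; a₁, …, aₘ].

[35; 1, 7, 1, 70]

a₀ = ⌊√1288⌋ = 35.
With m₀=0, d₀=1 and mₖ₊₁ = dₖaₖ − mₖ, dₖ₊₁ = (n − mₖ₊₁²)/dₖ, aₖ₊₁ = ⌊(a₀+mₖ₊₁)/dₖ₊₁⌋:
  k=1: m=35, d=63, a=1
  k=2: m=28, d=8, a=7
  k=3: m=28, d=63, a=1
  k=4: m=35, d=1, a=70
d=1 and a=2a₀=70 at k=4, so the next step gives (m, d) = (35, 63) again — its k=1 value — and the period has length 4.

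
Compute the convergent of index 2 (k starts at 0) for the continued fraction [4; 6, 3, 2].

Using pₖ = aₖpₖ₋₁ + pₖ₋₂, qₖ = aₖqₖ₋₁ + qₖ₋₂ (with p₋₁=1, p₋₂=0, q₋₁=0, q₋₂=1):
  k=0: a=4, p=4, q=1
  k=1: a=6, p=25, q=6
  k=2: a=3, p=79, q=19

79/19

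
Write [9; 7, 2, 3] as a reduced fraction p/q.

475/52

Using pₖ = aₖpₖ₋₁ + pₖ₋₂ and qₖ = aₖqₖ₋₁ + qₖ₋₂:
  k=0: a=9, p=9, q=1
  k=1: a=7, p=64, q=7
  k=2: a=2, p=137, q=15
  k=3: a=3, p=475, q=52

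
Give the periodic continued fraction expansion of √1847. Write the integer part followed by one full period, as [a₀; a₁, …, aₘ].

[42; 1, 41, 1, 84]

a₀ = ⌊√1847⌋ = 42.
With m₀=0, d₀=1 and mₖ₊₁ = dₖaₖ − mₖ, dₖ₊₁ = (n − mₖ₊₁²)/dₖ, aₖ₊₁ = ⌊(a₀+mₖ₊₁)/dₖ₊₁⌋:
  k=1: m=42, d=83, a=1
  k=2: m=41, d=2, a=41
  k=3: m=41, d=83, a=1
  k=4: m=42, d=1, a=84
d=1 and a=2a₀=84 at k=4, so the next step gives (m, d) = (42, 83) again — its k=1 value — and the period has length 4.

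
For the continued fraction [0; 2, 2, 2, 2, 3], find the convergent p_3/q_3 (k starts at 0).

5/12

Using pₖ = aₖpₖ₋₁ + pₖ₋₂, qₖ = aₖqₖ₋₁ + qₖ₋₂ (with p₋₁=1, p₋₂=0, q₋₁=0, q₋₂=1):
  k=0: a=0, p=0, q=1
  k=1: a=2, p=1, q=2
  k=2: a=2, p=2, q=5
  k=3: a=2, p=5, q=12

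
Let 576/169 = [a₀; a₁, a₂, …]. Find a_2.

2

576 = 3·169 + 69   →  a_0 = 3
169 = 2·69 + 31   →  a_1 = 2
69 = 2·31 + 7   →  a_2 = 2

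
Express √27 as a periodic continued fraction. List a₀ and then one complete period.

[5; 5, 10]

a₀ = ⌊√27⌋ = 5.
With m₀=0, d₀=1 and mₖ₊₁ = dₖaₖ − mₖ, dₖ₊₁ = (n − mₖ₊₁²)/dₖ, aₖ₊₁ = ⌊(a₀+mₖ₊₁)/dₖ₊₁⌋:
  k=1: m=5, d=2, a=5
  k=2: m=5, d=1, a=10
d=1 and a=2a₀=10 at k=2, so the next step gives (m, d) = (5, 2) again — its k=1 value — and the period has length 2.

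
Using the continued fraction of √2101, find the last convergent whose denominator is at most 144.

√2101 = [45; 1, 5, 8, 5, 1, 90, …] (period length 6).
Convergents:
  p_0/q_0 = 45/1
  p_1/q_1 = 46/1
  p_2/q_2 = 275/6
  p_3/q_3 = 2246/49
  p_4/q_4 = 11505/251
q_3 = 49 ≤ 144 < 251 = q_4, so the answer is 2246/49.

2246/49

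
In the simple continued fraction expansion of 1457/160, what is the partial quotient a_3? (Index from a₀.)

1457 = 9·160 + 17   →  a_0 = 9
160 = 9·17 + 7   →  a_1 = 9
17 = 2·7 + 3   →  a_2 = 2
7 = 2·3 + 1   →  a_3 = 2

2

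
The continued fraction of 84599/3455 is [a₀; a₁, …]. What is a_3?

84599 = 24·3455 + 1679   →  a_0 = 24
3455 = 2·1679 + 97   →  a_1 = 2
1679 = 17·97 + 30   →  a_2 = 17
97 = 3·30 + 7   →  a_3 = 3

3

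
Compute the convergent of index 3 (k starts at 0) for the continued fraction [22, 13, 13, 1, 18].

Using pₖ = aₖpₖ₋₁ + pₖ₋₂, qₖ = aₖqₖ₋₁ + qₖ₋₂ (with p₋₁=1, p₋₂=0, q₋₁=0, q₋₂=1):
  k=0: a=22, p=22, q=1
  k=1: a=13, p=287, q=13
  k=2: a=13, p=3753, q=170
  k=3: a=1, p=4040, q=183

4040/183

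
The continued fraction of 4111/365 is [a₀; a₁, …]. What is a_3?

4

4111 = 11·365 + 96   →  a_0 = 11
365 = 3·96 + 77   →  a_1 = 3
96 = 1·77 + 19   →  a_2 = 1
77 = 4·19 + 1   →  a_3 = 4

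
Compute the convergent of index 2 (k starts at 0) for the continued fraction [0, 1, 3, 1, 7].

3/4

Using pₖ = aₖpₖ₋₁ + pₖ₋₂, qₖ = aₖqₖ₋₁ + qₖ₋₂ (with p₋₁=1, p₋₂=0, q₋₁=0, q₋₂=1):
  k=0: a=0, p=0, q=1
  k=1: a=1, p=1, q=1
  k=2: a=3, p=3, q=4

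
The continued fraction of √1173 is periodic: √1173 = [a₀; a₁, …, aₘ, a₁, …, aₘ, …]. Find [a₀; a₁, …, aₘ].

[34; 4, 68]

a₀ = ⌊√1173⌋ = 34.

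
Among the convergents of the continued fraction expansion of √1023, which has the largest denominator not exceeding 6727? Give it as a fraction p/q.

√1023 = [31; 1, 62, …] (period length 2).
Convergents:
  p_0/q_0 = 31/1
  p_1/q_1 = 32/1
  p_2/q_2 = 2015/63
  p_3/q_3 = 2047/64
  p_4/q_4 = 128929/4031
  p_5/q_5 = 130976/4095
  p_6/q_6 = 8249441/257921
q_5 = 4095 ≤ 6727 < 257921 = q_6, so the answer is 130976/4095.

130976/4095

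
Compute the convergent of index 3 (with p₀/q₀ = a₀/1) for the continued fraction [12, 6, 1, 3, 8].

328/27

Using pₖ = aₖpₖ₋₁ + pₖ₋₂, qₖ = aₖqₖ₋₁ + qₖ₋₂ (with p₋₁=1, p₋₂=0, q₋₁=0, q₋₂=1):
  k=0: a=12, p=12, q=1
  k=1: a=6, p=73, q=6
  k=2: a=1, p=85, q=7
  k=3: a=3, p=328, q=27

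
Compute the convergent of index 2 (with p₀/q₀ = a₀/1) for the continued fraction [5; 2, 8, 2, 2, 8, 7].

Using pₖ = aₖpₖ₋₁ + pₖ₋₂, qₖ = aₖqₖ₋₁ + qₖ₋₂ (with p₋₁=1, p₋₂=0, q₋₁=0, q₋₂=1):
  k=0: a=5, p=5, q=1
  k=1: a=2, p=11, q=2
  k=2: a=8, p=93, q=17

93/17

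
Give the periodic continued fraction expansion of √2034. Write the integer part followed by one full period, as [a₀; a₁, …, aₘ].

a₀ = ⌊√2034⌋ = 45.
With m₀=0, d₀=1 and mₖ₊₁ = dₖaₖ − mₖ, dₖ₊₁ = (n − mₖ₊₁²)/dₖ, aₖ₊₁ = ⌊(a₀+mₖ₊₁)/dₖ₊₁⌋:
  k=1: m=45, d=9, a=10
  k=2: m=45, d=1, a=90
d=1 and a=2a₀=90 at k=2, so the next step gives (m, d) = (45, 9) again — its k=1 value — and the period has length 2.

[45; 10, 90]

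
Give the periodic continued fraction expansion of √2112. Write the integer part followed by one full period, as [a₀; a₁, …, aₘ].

[45; 1, 21, 1, 90]

a₀ = ⌊√2112⌋ = 45.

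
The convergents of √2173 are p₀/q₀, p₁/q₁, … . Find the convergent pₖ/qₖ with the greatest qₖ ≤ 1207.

56125/1204

√2173 = [46; 1, 1, 1, 1, 1, 1, 92, …] (period length 7).
Convergents:
  p_0/q_0 = 46/1
  p_1/q_1 = 47/1
  p_2/q_2 = 93/2
  p_3/q_3 = 140/3
  p_4/q_4 = 233/5
  p_5/q_5 = 373/8
  p_6/q_6 = 606/13
  p_7/q_7 = 56125/1204
  p_8/q_8 = 56731/1217
q_7 = 1204 ≤ 1207 < 1217 = q_8, so the answer is 56125/1204.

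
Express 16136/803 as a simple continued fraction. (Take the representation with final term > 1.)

[20; 10, 1, 1, 3, 3, 3]

16136 = 20·803 + 76
803 = 10·76 + 43
76 = 1·43 + 33
43 = 1·33 + 10
33 = 3·10 + 3
10 = 3·3 + 1
3 = 3·1 + 0  (stop)
So 16136/803 = [20; 10, 1, 1, 3, 3, 3].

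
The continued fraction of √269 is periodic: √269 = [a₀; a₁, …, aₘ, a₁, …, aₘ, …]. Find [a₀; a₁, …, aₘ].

a₀ = ⌊√269⌋ = 16.
With m₀=0, d₀=1 and mₖ₊₁ = dₖaₖ − mₖ, dₖ₊₁ = (n − mₖ₊₁²)/dₖ, aₖ₊₁ = ⌊(a₀+mₖ₊₁)/dₖ₊₁⌋:
  k=1: m=16, d=13, a=2
  k=2: m=10, d=13, a=2
  k=3: m=16, d=1, a=32
d=1 and a=2a₀=32 at k=3, so the next step gives (m, d) = (16, 13) again — its k=1 value — and the period has length 3.

[16; 2, 2, 32]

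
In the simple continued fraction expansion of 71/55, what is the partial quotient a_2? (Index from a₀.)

71 = 1·55 + 16   →  a_0 = 1
55 = 3·16 + 7   →  a_1 = 3
16 = 2·7 + 2   →  a_2 = 2

2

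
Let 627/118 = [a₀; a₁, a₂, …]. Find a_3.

3

627 = 5·118 + 37   →  a_0 = 5
118 = 3·37 + 7   →  a_1 = 3
37 = 5·7 + 2   →  a_2 = 5
7 = 3·2 + 1   →  a_3 = 3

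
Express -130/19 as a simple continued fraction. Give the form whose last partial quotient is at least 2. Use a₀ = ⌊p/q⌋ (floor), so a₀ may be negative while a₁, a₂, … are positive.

[-7; 6, 3]

-130 = -7×19 + 3
19 = 6×3 + 1
3 = 3×1 + 0  (stop)
So -130/19 = [-7; 6, 3].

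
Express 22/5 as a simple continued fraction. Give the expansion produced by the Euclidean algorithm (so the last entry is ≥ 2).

22 = 4×5 + 2
5 = 2×2 + 1
2 = 2×1 + 0  (stop)
So 22/5 = [4; 2, 2].

[4; 2, 2]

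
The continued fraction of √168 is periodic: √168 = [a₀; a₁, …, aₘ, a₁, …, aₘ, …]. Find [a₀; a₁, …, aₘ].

a₀ = ⌊√168⌋ = 12.
With m₀=0, d₀=1 and mₖ₊₁ = dₖaₖ − mₖ, dₖ₊₁ = (n − mₖ₊₁²)/dₖ, aₖ₊₁ = ⌊(a₀+mₖ₊₁)/dₖ₊₁⌋:
  k=1: m=12, d=24, a=1
  k=2: m=12, d=1, a=24
d=1 and a=2a₀=24 at k=2, so the next step gives (m, d) = (12, 24) again — its k=1 value — and the period has length 2.

[12; 1, 24]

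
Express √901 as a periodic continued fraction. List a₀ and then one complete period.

a₀ = ⌊√901⌋ = 30.
With m₀=0, d₀=1 and mₖ₊₁ = dₖaₖ − mₖ, dₖ₊₁ = (n − mₖ₊₁²)/dₖ, aₖ₊₁ = ⌊(a₀+mₖ₊₁)/dₖ₊₁⌋:
  k=1: m=30, d=1, a=60
d=1 and a=2a₀=60 at k=1, so the next step gives (m, d) = (30, 1) again — its k=1 value — and the period has length 1.

[30; 60]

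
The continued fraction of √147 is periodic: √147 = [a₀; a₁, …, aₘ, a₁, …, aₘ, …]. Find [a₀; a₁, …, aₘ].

a₀ = ⌊√147⌋ = 12.
With m₀=0, d₀=1 and mₖ₊₁ = dₖaₖ − mₖ, dₖ₊₁ = (n − mₖ₊₁²)/dₖ, aₖ₊₁ = ⌊(a₀+mₖ₊₁)/dₖ₊₁⌋:
  k=1: m=12, d=3, a=8
  k=2: m=12, d=1, a=24
d=1 and a=2a₀=24 at k=2, so the next step gives (m, d) = (12, 3) again — its k=1 value — and the period has length 2.

[12; 8, 24]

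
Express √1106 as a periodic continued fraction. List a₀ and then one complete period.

[33; 3, 1, 8, 1, 3, 66]

a₀ = ⌊√1106⌋ = 33.
With m₀=0, d₀=1 and mₖ₊₁ = dₖaₖ − mₖ, dₖ₊₁ = (n − mₖ₊₁²)/dₖ, aₖ₊₁ = ⌊(a₀+mₖ₊₁)/dₖ₊₁⌋:
  k=1: m=33, d=17, a=3
  k=2: m=18, d=46, a=1
  k=3: m=28, d=7, a=8
  k=4: m=28, d=46, a=1
  k=5: m=18, d=17, a=3
  k=6: m=33, d=1, a=66
d=1 and a=2a₀=66 at k=6, so the next step gives (m, d) = (33, 17) again — its k=1 value — and the period has length 6.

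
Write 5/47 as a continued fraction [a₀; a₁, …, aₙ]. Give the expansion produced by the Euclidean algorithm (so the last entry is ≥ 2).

[0; 9, 2, 2]

5 = 0·47 + 5
47 = 9·5 + 2
5 = 2·2 + 1
2 = 2·1 + 0  (stop)
So 5/47 = [0; 9, 2, 2].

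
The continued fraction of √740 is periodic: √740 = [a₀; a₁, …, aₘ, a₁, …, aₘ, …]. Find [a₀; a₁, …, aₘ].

[27; 4, 1, 12, 1, 4, 54]

a₀ = ⌊√740⌋ = 27.
With m₀=0, d₀=1 and mₖ₊₁ = dₖaₖ − mₖ, dₖ₊₁ = (n − mₖ₊₁²)/dₖ, aₖ₊₁ = ⌊(a₀+mₖ₊₁)/dₖ₊₁⌋:
  k=1: m=27, d=11, a=4
  k=2: m=17, d=41, a=1
  k=3: m=24, d=4, a=12
  k=4: m=24, d=41, a=1
  k=5: m=17, d=11, a=4
  k=6: m=27, d=1, a=54
d=1 and a=2a₀=54 at k=6, so the next step gives (m, d) = (27, 11) again — its k=1 value — and the period has length 6.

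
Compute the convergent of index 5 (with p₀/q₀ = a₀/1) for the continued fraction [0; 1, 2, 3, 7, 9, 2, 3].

466/667

Using pₖ = aₖpₖ₋₁ + pₖ₋₂, qₖ = aₖqₖ₋₁ + qₖ₋₂ (with p₋₁=1, p₋₂=0, q₋₁=0, q₋₂=1):
  k=0: a=0, p=0, q=1
  k=1: a=1, p=1, q=1
  k=2: a=2, p=2, q=3
  k=3: a=3, p=7, q=10
  k=4: a=7, p=51, q=73
  k=5: a=9, p=466, q=667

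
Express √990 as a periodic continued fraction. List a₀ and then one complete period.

[31; 2, 6, 2, 62]

a₀ = ⌊√990⌋ = 31.
With m₀=0, d₀=1 and mₖ₊₁ = dₖaₖ − mₖ, dₖ₊₁ = (n − mₖ₊₁²)/dₖ, aₖ₊₁ = ⌊(a₀+mₖ₊₁)/dₖ₊₁⌋:
  k=1: m=31, d=29, a=2
  k=2: m=27, d=9, a=6
  k=3: m=27, d=29, a=2
  k=4: m=31, d=1, a=62
d=1 and a=2a₀=62 at k=4, so the next step gives (m, d) = (31, 29) again — its k=1 value — and the period has length 4.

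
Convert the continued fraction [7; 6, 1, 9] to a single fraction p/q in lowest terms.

Fold from the inside: start with 9/1.
  1 + 1/9 = 10/9
  6 + 9/10 = 69/10
  7 + 10/69 = 493/69

493/69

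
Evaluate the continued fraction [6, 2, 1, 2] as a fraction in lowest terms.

51/8

Using pₖ = aₖpₖ₋₁ + pₖ₋₂ and qₖ = aₖqₖ₋₁ + qₖ₋₂:
  k=0: a=6, p=6, q=1
  k=1: a=2, p=13, q=2
  k=2: a=1, p=19, q=3
  k=3: a=2, p=51, q=8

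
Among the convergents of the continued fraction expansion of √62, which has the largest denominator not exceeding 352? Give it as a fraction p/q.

√62 = [7; 1, 6, 1, 14, …] (period length 4).
Convergents:
  p_0/q_0 = 7/1
  p_1/q_1 = 8/1
  p_2/q_2 = 55/7
  p_3/q_3 = 63/8
  p_4/q_4 = 937/119
  p_5/q_5 = 1000/127
  p_6/q_6 = 6937/881
q_5 = 127 ≤ 352 < 881 = q_6, so the answer is 1000/127.

1000/127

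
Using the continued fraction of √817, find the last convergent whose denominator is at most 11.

200/7

√817 = [28; 1, 1, 2, 1, 1, 56, …] (period length 6).
Convergents:
  p_0/q_0 = 28/1
  p_1/q_1 = 29/1
  p_2/q_2 = 57/2
  p_3/q_3 = 143/5
  p_4/q_4 = 200/7
  p_5/q_5 = 343/12
q_4 = 7 ≤ 11 < 12 = q_5, so the answer is 200/7.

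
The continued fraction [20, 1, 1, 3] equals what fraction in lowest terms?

Fold from the inside: start with 3/1.
  1 + 1/3 = 4/3
  1 + 3/4 = 7/4
  20 + 4/7 = 144/7

144/7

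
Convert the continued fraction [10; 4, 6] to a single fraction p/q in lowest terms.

Using pₖ = aₖpₖ₋₁ + pₖ₋₂ and qₖ = aₖqₖ₋₁ + qₖ₋₂:
  k=0: a=10, p=10, q=1
  k=1: a=4, p=41, q=4
  k=2: a=6, p=256, q=25

256/25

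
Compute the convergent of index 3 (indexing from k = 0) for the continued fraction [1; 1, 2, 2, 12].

12/7

Using pₖ = aₖpₖ₋₁ + pₖ₋₂, qₖ = aₖqₖ₋₁ + qₖ₋₂ (with p₋₁=1, p₋₂=0, q₋₁=0, q₋₂=1):
  k=0: a=1, p=1, q=1
  k=1: a=1, p=2, q=1
  k=2: a=2, p=5, q=3
  k=3: a=2, p=12, q=7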